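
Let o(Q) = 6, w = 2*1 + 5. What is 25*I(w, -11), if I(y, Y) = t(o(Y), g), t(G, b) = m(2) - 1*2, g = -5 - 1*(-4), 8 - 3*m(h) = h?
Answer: 0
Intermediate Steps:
m(h) = 8/3 - h/3
g = -1 (g = -5 + 4 = -1)
w = 7 (w = 2 + 5 = 7)
t(G, b) = 0 (t(G, b) = (8/3 - 1/3*2) - 1*2 = (8/3 - 2/3) - 2 = 2 - 2 = 0)
I(y, Y) = 0
25*I(w, -11) = 25*0 = 0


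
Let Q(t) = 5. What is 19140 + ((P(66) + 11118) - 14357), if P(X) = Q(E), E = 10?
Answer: 15906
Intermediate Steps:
P(X) = 5
19140 + ((P(66) + 11118) - 14357) = 19140 + ((5 + 11118) - 14357) = 19140 + (11123 - 14357) = 19140 - 3234 = 15906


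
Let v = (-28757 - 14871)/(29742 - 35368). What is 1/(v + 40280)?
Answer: 2813/113329454 ≈ 2.4821e-5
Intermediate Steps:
v = 21814/2813 (v = -43628/(-5626) = -43628*(-1/5626) = 21814/2813 ≈ 7.7547)
1/(v + 40280) = 1/(21814/2813 + 40280) = 1/(113329454/2813) = 2813/113329454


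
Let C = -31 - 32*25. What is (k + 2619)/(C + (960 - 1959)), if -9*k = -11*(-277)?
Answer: -10262/8235 ≈ -1.2461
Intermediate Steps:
k = -3047/9 (k = -(-11)*(-277)/9 = -1/9*3047 = -3047/9 ≈ -338.56)
C = -831 (C = -31 - 800 = -831)
(k + 2619)/(C + (960 - 1959)) = (-3047/9 + 2619)/(-831 + (960 - 1959)) = 20524/(9*(-831 - 999)) = (20524/9)/(-1830) = (20524/9)*(-1/1830) = -10262/8235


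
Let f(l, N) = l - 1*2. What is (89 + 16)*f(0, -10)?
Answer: -210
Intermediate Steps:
f(l, N) = -2 + l (f(l, N) = l - 2 = -2 + l)
(89 + 16)*f(0, -10) = (89 + 16)*(-2 + 0) = 105*(-2) = -210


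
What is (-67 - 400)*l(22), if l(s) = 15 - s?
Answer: 3269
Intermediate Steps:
(-67 - 400)*l(22) = (-67 - 400)*(15 - 1*22) = -467*(15 - 22) = -467*(-7) = 3269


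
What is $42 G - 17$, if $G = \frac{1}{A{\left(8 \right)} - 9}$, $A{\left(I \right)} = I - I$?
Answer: $- \frac{65}{3} \approx -21.667$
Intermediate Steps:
$A{\left(I \right)} = 0$
$G = - \frac{1}{9}$ ($G = \frac{1}{0 - 9} = \frac{1}{-9} = - \frac{1}{9} \approx -0.11111$)
$42 G - 17 = 42 \left(- \frac{1}{9}\right) - 17 = - \frac{14}{3} - 17 = - \frac{65}{3}$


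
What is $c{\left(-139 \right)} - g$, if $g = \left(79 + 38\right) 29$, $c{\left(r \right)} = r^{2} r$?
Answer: $-2689012$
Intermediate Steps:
$c{\left(r \right)} = r^{3}$
$g = 3393$ ($g = 117 \cdot 29 = 3393$)
$c{\left(-139 \right)} - g = \left(-139\right)^{3} - 3393 = -2685619 - 3393 = -2689012$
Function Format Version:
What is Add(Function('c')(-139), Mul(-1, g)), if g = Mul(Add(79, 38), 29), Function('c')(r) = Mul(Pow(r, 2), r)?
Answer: -2689012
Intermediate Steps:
Function('c')(r) = Pow(r, 3)
g = 3393 (g = Mul(117, 29) = 3393)
Add(Function('c')(-139), Mul(-1, g)) = Add(Pow(-139, 3), Mul(-1, 3393)) = Add(-2685619, -3393) = -2689012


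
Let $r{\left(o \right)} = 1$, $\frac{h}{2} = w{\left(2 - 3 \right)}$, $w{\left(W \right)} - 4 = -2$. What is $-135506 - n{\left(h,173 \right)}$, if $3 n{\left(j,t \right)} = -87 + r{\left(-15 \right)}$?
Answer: $- \frac{406432}{3} \approx -1.3548 \cdot 10^{5}$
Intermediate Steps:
$w{\left(W \right)} = 2$ ($w{\left(W \right)} = 4 - 2 = 2$)
$h = 4$ ($h = 2 \cdot 2 = 4$)
$n{\left(j,t \right)} = - \frac{86}{3}$ ($n{\left(j,t \right)} = \frac{-87 + 1}{3} = \frac{1}{3} \left(-86\right) = - \frac{86}{3}$)
$-135506 - n{\left(h,173 \right)} = -135506 - - \frac{86}{3} = -135506 + \frac{86}{3} = - \frac{406432}{3}$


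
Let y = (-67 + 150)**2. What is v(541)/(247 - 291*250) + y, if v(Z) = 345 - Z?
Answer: 499473363/72503 ≈ 6889.0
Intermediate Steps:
y = 6889 (y = 83**2 = 6889)
v(541)/(247 - 291*250) + y = (345 - 1*541)/(247 - 291*250) + 6889 = (345 - 541)/(247 - 72750) + 6889 = -196/(-72503) + 6889 = -196*(-1/72503) + 6889 = 196/72503 + 6889 = 499473363/72503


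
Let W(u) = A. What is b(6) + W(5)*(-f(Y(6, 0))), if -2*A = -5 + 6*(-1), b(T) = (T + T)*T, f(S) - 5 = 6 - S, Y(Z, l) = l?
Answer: 23/2 ≈ 11.500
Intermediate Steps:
f(S) = 11 - S (f(S) = 5 + (6 - S) = 11 - S)
b(T) = 2*T² (b(T) = (2*T)*T = 2*T²)
A = 11/2 (A = -(-5 + 6*(-1))/2 = -(-5 - 6)/2 = -½*(-11) = 11/2 ≈ 5.5000)
W(u) = 11/2
b(6) + W(5)*(-f(Y(6, 0))) = 2*6² + 11*(-(11 - 1*0))/2 = 2*36 + 11*(-(11 + 0))/2 = 72 + 11*(-1*11)/2 = 72 + (11/2)*(-11) = 72 - 121/2 = 23/2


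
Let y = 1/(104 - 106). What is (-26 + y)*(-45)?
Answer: 2385/2 ≈ 1192.5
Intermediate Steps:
y = -½ (y = 1/(-2) = -½ ≈ -0.50000)
(-26 + y)*(-45) = (-26 - ½)*(-45) = -53/2*(-45) = 2385/2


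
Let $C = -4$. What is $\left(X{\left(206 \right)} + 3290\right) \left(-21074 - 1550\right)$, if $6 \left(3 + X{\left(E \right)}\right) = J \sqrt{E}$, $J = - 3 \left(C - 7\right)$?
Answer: $-74365088 - 124432 \sqrt{206} \approx -7.6151 \cdot 10^{7}$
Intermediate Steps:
$J = 33$ ($J = - 3 \left(-4 - 7\right) = \left(-3\right) \left(-11\right) = 33$)
$X{\left(E \right)} = -3 + \frac{11 \sqrt{E}}{2}$ ($X{\left(E \right)} = -3 + \frac{33 \sqrt{E}}{6} = -3 + \frac{11 \sqrt{E}}{2}$)
$\left(X{\left(206 \right)} + 3290\right) \left(-21074 - 1550\right) = \left(\left(-3 + \frac{11 \sqrt{206}}{2}\right) + 3290\right) \left(-21074 - 1550\right) = \left(3287 + \frac{11 \sqrt{206}}{2}\right) \left(-22624\right) = -74365088 - 124432 \sqrt{206}$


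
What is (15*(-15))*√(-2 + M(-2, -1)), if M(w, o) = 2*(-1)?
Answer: -450*I ≈ -450.0*I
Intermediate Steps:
M(w, o) = -2
(15*(-15))*√(-2 + M(-2, -1)) = (15*(-15))*√(-2 - 2) = -450*I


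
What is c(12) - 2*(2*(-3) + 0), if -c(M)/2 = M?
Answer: -12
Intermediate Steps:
c(M) = -2*M
c(12) - 2*(2*(-3) + 0) = -2*12 - 2*(2*(-3) + 0) = -24 - 2*(-6 + 0) = -24 - 2*(-6) = -24 + 12 = -12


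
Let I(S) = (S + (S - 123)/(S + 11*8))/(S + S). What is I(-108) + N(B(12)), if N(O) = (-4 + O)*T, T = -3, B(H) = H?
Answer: -33917/1440 ≈ -23.553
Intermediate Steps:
I(S) = (S + (-123 + S)/(88 + S))/(2*S) (I(S) = (S + (-123 + S)/(S + 88))/((2*S)) = (S + (-123 + S)/(88 + S))*(1/(2*S)) = (S + (-123 + S)/(88 + S))/(2*S))
N(O) = 12 - 3*O (N(O) = (-4 + O)*(-3) = 12 - 3*O)
I(-108) + N(B(12)) = (1/2)*(-123 + (-108)**2 + 89*(-108))/(-108*(88 - 108)) + (12 - 3*12) = (1/2)*(-1/108)*(-123 + 11664 - 9612)/(-20) + (12 - 36) = (1/2)*(-1/108)*(-1/20)*1929 - 24 = 643/1440 - 24 = -33917/1440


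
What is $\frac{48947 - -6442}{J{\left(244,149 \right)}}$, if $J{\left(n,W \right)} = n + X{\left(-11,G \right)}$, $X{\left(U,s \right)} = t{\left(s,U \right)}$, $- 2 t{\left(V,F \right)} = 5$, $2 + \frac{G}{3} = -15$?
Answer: $\frac{36926}{161} \approx 229.35$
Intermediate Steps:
$G = -51$ ($G = -6 + 3 \left(-15\right) = -6 - 45 = -51$)
$t{\left(V,F \right)} = - \frac{5}{2}$ ($t{\left(V,F \right)} = \left(- \frac{1}{2}\right) 5 = - \frac{5}{2}$)
$X{\left(U,s \right)} = - \frac{5}{2}$
$J{\left(n,W \right)} = - \frac{5}{2} + n$ ($J{\left(n,W \right)} = n - \frac{5}{2} = - \frac{5}{2} + n$)
$\frac{48947 - -6442}{J{\left(244,149 \right)}} = \frac{48947 - -6442}{- \frac{5}{2} + 244} = \frac{48947 + \left(-10126 + 16568\right)}{\frac{483}{2}} = \left(48947 + 6442\right) \frac{2}{483} = 55389 \cdot \frac{2}{483} = \frac{36926}{161}$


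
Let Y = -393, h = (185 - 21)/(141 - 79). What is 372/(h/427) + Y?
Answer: 2445969/41 ≈ 59658.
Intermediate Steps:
h = 82/31 (h = 164/62 = 164*(1/62) = 82/31 ≈ 2.6452)
372/(h/427) + Y = 372/((82/31)/427) - 393 = 372/((82/31)*(1/427)) - 393 = 372/(82/13237) - 393 = (13237/82)*372 - 393 = 2462082/41 - 393 = 2445969/41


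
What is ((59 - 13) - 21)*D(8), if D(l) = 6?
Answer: 150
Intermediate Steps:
((59 - 13) - 21)*D(8) = ((59 - 13) - 21)*6 = (46 - 21)*6 = 25*6 = 150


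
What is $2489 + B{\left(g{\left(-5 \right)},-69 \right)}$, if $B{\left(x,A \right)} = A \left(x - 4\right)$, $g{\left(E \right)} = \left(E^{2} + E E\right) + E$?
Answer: $-340$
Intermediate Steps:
$g{\left(E \right)} = E + 2 E^{2}$ ($g{\left(E \right)} = \left(E^{2} + E^{2}\right) + E = 2 E^{2} + E = E + 2 E^{2}$)
$B{\left(x,A \right)} = A \left(-4 + x\right)$
$2489 + B{\left(g{\left(-5 \right)},-69 \right)} = 2489 - 69 \left(-4 - 5 \left(1 + 2 \left(-5\right)\right)\right) = 2489 - 69 \left(-4 - 5 \left(1 - 10\right)\right) = 2489 - 69 \left(-4 - -45\right) = 2489 - 69 \left(-4 + 45\right) = 2489 - 2829 = -340$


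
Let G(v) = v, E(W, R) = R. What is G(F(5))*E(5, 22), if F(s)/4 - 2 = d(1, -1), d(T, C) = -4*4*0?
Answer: 176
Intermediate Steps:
d(T, C) = 0 (d(T, C) = -16*0 = 0)
F(s) = 8 (F(s) = 8 + 4*0 = 8 + 0 = 8)
G(F(5))*E(5, 22) = 8*22 = 176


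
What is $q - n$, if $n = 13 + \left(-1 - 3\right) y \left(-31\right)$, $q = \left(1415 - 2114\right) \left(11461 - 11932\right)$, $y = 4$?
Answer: $328720$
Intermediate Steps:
$q = 329229$ ($q = \left(-699\right) \left(-471\right) = 329229$)
$n = 509$ ($n = 13 + \left(-1 - 3\right) 4 \left(-31\right) = 13 + \left(-4\right) 4 \left(-31\right) = 13 - -496 = 13 + 496 = 509$)
$q - n = 329229 - 509 = 328720$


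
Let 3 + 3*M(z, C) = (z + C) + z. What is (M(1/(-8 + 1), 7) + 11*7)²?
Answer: 2699449/441 ≈ 6121.2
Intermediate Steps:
M(z, C) = -1 + C/3 + 2*z/3 (M(z, C) = -1 + ((z + C) + z)/3 = -1 + ((C + z) + z)/3 = -1 + (C + 2*z)/3 = -1 + (C/3 + 2*z/3) = -1 + C/3 + 2*z/3)
(M(1/(-8 + 1), 7) + 11*7)² = ((-1 + (⅓)*7 + 2/(3*(-8 + 1))) + 11*7)² = ((-1 + 7/3 + (⅔)/(-7)) + 77)² = ((-1 + 7/3 + (⅔)*(-⅐)) + 77)² = ((-1 + 7/3 - 2/21) + 77)² = (26/21 + 77)² = (1643/21)² = 2699449/441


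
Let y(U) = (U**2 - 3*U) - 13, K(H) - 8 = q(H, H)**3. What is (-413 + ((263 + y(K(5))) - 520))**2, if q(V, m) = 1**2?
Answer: 395641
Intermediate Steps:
q(V, m) = 1
K(H) = 9 (K(H) = 8 + 1**3 = 8 + 1 = 9)
y(U) = -13 + U**2 - 3*U
(-413 + ((263 + y(K(5))) - 520))**2 = (-413 + ((263 + (-13 + 9**2 - 3*9)) - 520))**2 = (-413 + ((263 + (-13 + 81 - 27)) - 520))**2 = (-413 + ((263 + 41) - 520))**2 = (-413 + (304 - 520))**2 = (-413 - 216)**2 = (-629)**2 = 395641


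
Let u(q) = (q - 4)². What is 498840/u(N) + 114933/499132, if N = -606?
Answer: 14587678809/9286350860 ≈ 1.5709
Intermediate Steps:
u(q) = (-4 + q)²
498840/u(N) + 114933/499132 = 498840/((-4 - 606)²) + 114933/499132 = 498840/((-610)²) + 114933*(1/499132) = 498840/372100 + 114933/499132 = 498840*(1/372100) + 114933/499132 = 24942/18605 + 114933/499132 = 14587678809/9286350860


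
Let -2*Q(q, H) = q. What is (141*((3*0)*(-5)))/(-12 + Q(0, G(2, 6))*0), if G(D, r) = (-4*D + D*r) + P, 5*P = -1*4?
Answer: 0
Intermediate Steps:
P = -4/5 (P = (-1*4)/5 = (1/5)*(-4) = -4/5 ≈ -0.80000)
G(D, r) = -4/5 - 4*D + D*r (G(D, r) = (-4*D + D*r) - 4/5 = -4/5 - 4*D + D*r)
Q(q, H) = -q/2
(141*((3*0)*(-5)))/(-12 + Q(0, G(2, 6))*0) = (141*((3*0)*(-5)))/(-12 - 1/2*0*0) = (141*(0*(-5)))/(-12 + 0*0) = (141*0)/(-12 + 0) = 0/(-12) = 0*(-1/12) = 0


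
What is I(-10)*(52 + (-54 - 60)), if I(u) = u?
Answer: 620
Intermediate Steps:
I(-10)*(52 + (-54 - 60)) = -10*(52 + (-54 - 60)) = -10*(52 - 114) = -10*(-62) = 620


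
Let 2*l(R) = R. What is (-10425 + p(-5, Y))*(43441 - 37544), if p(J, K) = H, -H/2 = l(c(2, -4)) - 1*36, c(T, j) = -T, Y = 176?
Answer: -61039847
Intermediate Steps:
l(R) = R/2
H = 74 (H = -2*((-1*2)/2 - 1*36) = -2*((½)*(-2) - 36) = -2*(-1 - 36) = -2*(-37) = 74)
p(J, K) = 74
(-10425 + p(-5, Y))*(43441 - 37544) = (-10425 + 74)*(43441 - 37544) = -10351*5897 = -61039847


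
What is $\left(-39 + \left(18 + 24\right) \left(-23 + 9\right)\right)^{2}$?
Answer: $393129$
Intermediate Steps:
$\left(-39 + \left(18 + 24\right) \left(-23 + 9\right)\right)^{2} = \left(-39 + 42 \left(-14\right)\right)^{2} = \left(-39 - 588\right)^{2} = \left(-627\right)^{2} = 393129$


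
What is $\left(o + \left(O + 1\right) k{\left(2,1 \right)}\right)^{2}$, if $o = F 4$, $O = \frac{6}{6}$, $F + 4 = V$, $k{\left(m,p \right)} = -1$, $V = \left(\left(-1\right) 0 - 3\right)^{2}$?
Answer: $324$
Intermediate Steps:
$V = 9$ ($V = \left(0 - 3\right)^{2} = \left(-3\right)^{2} = 9$)
$F = 5$ ($F = -4 + 9 = 5$)
$O = 1$ ($O = 6 \cdot \frac{1}{6} = 1$)
$o = 20$ ($o = 5 \cdot 4 = 20$)
$\left(o + \left(O + 1\right) k{\left(2,1 \right)}\right)^{2} = \left(20 + \left(1 + 1\right) \left(-1\right)\right)^{2} = \left(20 + 2 \left(-1\right)\right)^{2} = \left(20 - 2\right)^{2} = 18^{2} = 324$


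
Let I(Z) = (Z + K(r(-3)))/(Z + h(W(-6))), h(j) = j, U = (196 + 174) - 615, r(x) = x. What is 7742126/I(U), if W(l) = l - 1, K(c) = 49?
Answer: 9954162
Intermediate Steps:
U = -245 (U = 370 - 615 = -245)
W(l) = -1 + l
I(Z) = (49 + Z)/(-7 + Z) (I(Z) = (Z + 49)/(Z + (-1 - 6)) = (49 + Z)/(Z - 7) = (49 + Z)/(-7 + Z))
7742126/I(U) = 7742126/(((49 - 245)/(-7 - 245))) = 7742126/((-196/(-252))) = 7742126/((-1/252*(-196))) = 7742126/(7/9) = 7742126*(9/7) = 9954162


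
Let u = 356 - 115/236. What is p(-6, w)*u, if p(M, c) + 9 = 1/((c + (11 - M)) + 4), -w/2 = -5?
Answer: -11662239/3658 ≈ -3188.1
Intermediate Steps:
w = 10 (w = -2*(-5) = 10)
p(M, c) = -9 + 1/(15 + c - M) (p(M, c) = -9 + 1/((c + (11 - M)) + 4) = -9 + 1/((11 + c - M) + 4) = -9 + 1/(15 + c - M))
u = 83901/236 (u = 356 - 115/236 = 83901/236 ≈ 355.51)
p(-6, w)*u = ((-134 - 9*10 + 9*(-6))/(15 + 10 - 1*(-6)))*(83901/236) = ((-134 - 90 - 54)/(15 + 10 + 6))*(83901/236) = (-278/31)*(83901/236) = ((1/31)*(-278))*(83901/236) = -278/31*83901/236 = -11662239/3658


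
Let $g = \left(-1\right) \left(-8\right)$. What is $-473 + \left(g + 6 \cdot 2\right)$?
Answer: $-453$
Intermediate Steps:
$g = 8$
$-473 + \left(g + 6 \cdot 2\right) = -473 + \left(8 + 6 \cdot 2\right) = -473 + \left(8 + 12\right) = -473 + 20 = -453$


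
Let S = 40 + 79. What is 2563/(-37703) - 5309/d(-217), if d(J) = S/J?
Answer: 6205078466/640951 ≈ 9681.0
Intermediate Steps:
S = 119
d(J) = 119/J
2563/(-37703) - 5309/d(-217) = 2563/(-37703) - 5309/(119/(-217)) = 2563*(-1/37703) - 5309/(119*(-1/217)) = -2563/37703 - 5309/(-17/31) = -2563/37703 - 5309*(-31/17) = -2563/37703 + 164579/17 = 6205078466/640951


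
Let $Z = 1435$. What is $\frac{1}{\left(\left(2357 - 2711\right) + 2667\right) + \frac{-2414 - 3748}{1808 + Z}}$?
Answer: $\frac{1081}{2498299} \approx 0.00043269$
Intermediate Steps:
$\frac{1}{\left(\left(2357 - 2711\right) + 2667\right) + \frac{-2414 - 3748}{1808 + Z}} = \frac{1}{\left(\left(2357 - 2711\right) + 2667\right) + \frac{-2414 - 3748}{1808 + 1435}} = \frac{1}{\left(-354 + 2667\right) - \frac{6162}{3243}} = \frac{1}{2313 - \frac{2054}{1081}} = \frac{1}{\frac{2498299}{1081}} = \frac{1081}{2498299}$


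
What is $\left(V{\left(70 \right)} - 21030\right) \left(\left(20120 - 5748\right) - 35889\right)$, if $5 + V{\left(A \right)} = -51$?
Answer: $453707462$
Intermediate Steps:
$V{\left(A \right)} = -56$ ($V{\left(A \right)} = -5 - 51 = -56$)
$\left(V{\left(70 \right)} - 21030\right) \left(\left(20120 - 5748\right) - 35889\right) = \left(-56 - 21030\right) \left(\left(20120 - 5748\right) - 35889\right) = - 21086 \left(\left(20120 - 5748\right) - 35889\right) = - 21086 \left(14372 - 35889\right) = \left(-21086\right) \left(-21517\right) = 453707462$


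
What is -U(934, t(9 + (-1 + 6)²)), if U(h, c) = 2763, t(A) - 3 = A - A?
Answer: -2763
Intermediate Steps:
t(A) = 3 (t(A) = 3 + (A - A) = 3 + 0 = 3)
-U(934, t(9 + (-1 + 6)²)) = -1*2763 = -2763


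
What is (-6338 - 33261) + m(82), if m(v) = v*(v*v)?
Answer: 511769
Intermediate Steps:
m(v) = v**3 (m(v) = v*v**2 = v**3)
(-6338 - 33261) + m(82) = (-6338 - 33261) + 82**3 = -39599 + 551368 = 511769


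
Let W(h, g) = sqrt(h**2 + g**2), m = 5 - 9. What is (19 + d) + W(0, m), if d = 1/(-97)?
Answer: 2230/97 ≈ 22.990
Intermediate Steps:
d = -1/97 ≈ -0.010309
m = -4
W(h, g) = sqrt(g**2 + h**2)
(19 + d) + W(0, m) = (19 - 1/97) + sqrt((-4)**2 + 0**2) = 1842/97 + sqrt(16 + 0) = 1842/97 + sqrt(16) = 1842/97 + 4 = 2230/97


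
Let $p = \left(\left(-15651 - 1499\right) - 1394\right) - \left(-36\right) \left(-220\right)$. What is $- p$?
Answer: $26464$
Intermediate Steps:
$p = -26464$ ($p = \left(-17150 - 1394\right) - 7920 = -18544 - 7920 = -26464$)
$- p = \left(-1\right) \left(-26464\right) = 26464$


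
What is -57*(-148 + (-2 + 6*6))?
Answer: 6498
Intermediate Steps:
-57*(-148 + (-2 + 6*6)) = -57*(-148 + (-2 + 36)) = -57*(-148 + 34) = -57*(-114) = 6498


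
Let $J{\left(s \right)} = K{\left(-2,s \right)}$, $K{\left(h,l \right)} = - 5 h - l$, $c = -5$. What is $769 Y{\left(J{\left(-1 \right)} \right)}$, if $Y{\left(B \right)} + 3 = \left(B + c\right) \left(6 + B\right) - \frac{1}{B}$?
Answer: $\frac{836672}{11} \approx 76061.0$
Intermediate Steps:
$K{\left(h,l \right)} = - l - 5 h$
$J{\left(s \right)} = 10 - s$ ($J{\left(s \right)} = - s - -10 = - s + 10 = 10 - s$)
$Y{\left(B \right)} = -3 - \frac{1}{B} + \left(-5 + B\right) \left(6 + B\right)$ ($Y{\left(B \right)} = -3 + \left(\left(B - 5\right) \left(6 + B\right) - \frac{1}{B}\right) = -3 + \left(\left(-5 + B\right) \left(6 + B\right) - \frac{1}{B}\right) = -3 + \left(- \frac{1}{B} + \left(-5 + B\right) \left(6 + B\right)\right) = -3 - \frac{1}{B} + \left(-5 + B\right) \left(6 + B\right)$)
$769 Y{\left(J{\left(-1 \right)} \right)} = 769 \left(-33 + \left(10 - -1\right) + \left(10 - -1\right)^{2} - \frac{1}{10 - -1}\right) = 769 \left(-33 + \left(10 + 1\right) + \left(10 + 1\right)^{2} - \frac{1}{10 + 1}\right) = 769 \left(-33 + 11 + 11^{2} - \frac{1}{11}\right) = 769 \left(-33 + 11 + 121 - \frac{1}{11}\right) = 769 \cdot \frac{1088}{11} = \frac{836672}{11}$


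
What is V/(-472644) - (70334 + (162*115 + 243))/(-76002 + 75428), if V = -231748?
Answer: 10574044165/67824414 ≈ 155.90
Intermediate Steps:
V/(-472644) - (70334 + (162*115 + 243))/(-76002 + 75428) = -231748/(-472644) - (70334 + (162*115 + 243))/(-76002 + 75428) = -231748*(-1/472644) - (70334 + (18630 + 243))/(-574) = 57937/118161 - (70334 + 18873)*(-1)/574 = 57937/118161 - 89207*(-1)/574 = 57937/118161 - 1*(-89207/574) = 57937/118161 + 89207/574 = 10574044165/67824414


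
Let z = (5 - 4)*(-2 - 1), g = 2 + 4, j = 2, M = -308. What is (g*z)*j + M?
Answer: -344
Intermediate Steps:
g = 6
z = -3 (z = 1*(-3) = -3)
(g*z)*j + M = (6*(-3))*2 - 308 = -18*2 - 308 = -36 - 308 = -344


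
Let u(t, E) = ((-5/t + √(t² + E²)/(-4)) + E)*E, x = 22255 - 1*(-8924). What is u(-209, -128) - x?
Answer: -3092795/209 + 32*√60065 ≈ -6955.5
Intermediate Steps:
x = 31179 (x = 22255 + 8924 = 31179)
u(t, E) = E*(E - 5/t - √(E² + t²)/4) (u(t, E) = ((-5/t + √(E² + t²)*(-¼)) + E)*E = ((-5/t - √(E² + t²)/4) + E)*E = (E - 5/t - √(E² + t²)/4)*E = E*(E - 5/t - √(E² + t²)/4))
u(-209, -128) - x = (¼)*(-128)*(-20 - 209*(-√((-128)² + (-209)²) + 4*(-128)))/(-209) - 1*31179 = (¼)*(-128)*(-1/209)*(-20 - 209*(-√(16384 + 43681) - 512)) - 31179 = (¼)*(-128)*(-1/209)*(-20 - 209*(-√60065 - 512)) - 31179 = (¼)*(-128)*(-1/209)*(-20 - 209*(-512 - √60065)) - 31179 = (¼)*(-128)*(-1/209)*(-20 + (107008 + 209*√60065)) - 31179 = (¼)*(-128)*(-1/209)*(106988 + 209*√60065) - 31179 = (3423616/209 + 32*√60065) - 31179 = -3092795/209 + 32*√60065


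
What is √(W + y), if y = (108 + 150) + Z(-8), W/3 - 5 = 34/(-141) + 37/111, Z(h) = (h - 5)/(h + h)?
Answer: √9687405/188 ≈ 16.556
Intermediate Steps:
Z(h) = (-5 + h)/(2*h) (Z(h) = (-5 + h)/((2*h)) = (-5 + h)*(1/(2*h)) = (-5 + h)/(2*h))
W = 718/47 (W = 15 + 3*(34/(-141) + 37/111) = 15 + 3*(34*(-1/141) + 37*(1/111)) = 15 + 3*(-34/141 + ⅓) = 15 + 3*(13/141) = 15 + 13/47 = 718/47 ≈ 15.277)
y = 4141/16 (y = (108 + 150) + (½)*(-5 - 8)/(-8) = 258 + (½)*(-⅛)*(-13) = 258 + 13/16 = 4141/16 ≈ 258.81)
√(W + y) = √(718/47 + 4141/16) = √(206115/752) = √9687405/188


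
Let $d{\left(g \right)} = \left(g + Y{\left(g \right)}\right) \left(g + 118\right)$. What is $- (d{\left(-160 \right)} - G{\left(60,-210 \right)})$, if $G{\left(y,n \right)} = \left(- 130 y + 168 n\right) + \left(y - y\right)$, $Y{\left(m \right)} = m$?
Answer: $-56520$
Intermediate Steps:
$G{\left(y,n \right)} = - 130 y + 168 n$ ($G{\left(y,n \right)} = \left(- 130 y + 168 n\right) + 0 = - 130 y + 168 n$)
$d{\left(g \right)} = 2 g \left(118 + g\right)$ ($d{\left(g \right)} = \left(g + g\right) \left(g + 118\right) = 2 g \left(118 + g\right)$)
$- (d{\left(-160 \right)} - G{\left(60,-210 \right)}) = - (2 \left(-160\right) \left(118 - 160\right) - \left(\left(-130\right) 60 + 168 \left(-210\right)\right)) = - (2 \left(-160\right) \left(-42\right) - \left(-7800 - 35280\right)) = - (13440 - -43080) = - (13440 + 43080) = \left(-1\right) 56520 = -56520$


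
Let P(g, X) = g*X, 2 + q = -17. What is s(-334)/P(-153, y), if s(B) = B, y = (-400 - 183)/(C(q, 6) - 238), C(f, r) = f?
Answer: 85838/89199 ≈ 0.96232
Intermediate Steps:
q = -19 (q = -2 - 17 = -19)
y = 583/257 (y = (-400 - 183)/(-19 - 238) = -583/(-257) = -583*(-1/257) = 583/257 ≈ 2.2685)
P(g, X) = X*g
s(-334)/P(-153, y) = -334/((583/257)*(-153)) = -334/(-89199/257) = -334*(-257/89199) = 85838/89199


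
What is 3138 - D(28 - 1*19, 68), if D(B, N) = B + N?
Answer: 3061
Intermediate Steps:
3138 - D(28 - 1*19, 68) = 3138 - ((28 - 1*19) + 68) = 3138 - ((28 - 19) + 68) = 3138 - (9 + 68) = 3138 - 1*77 = 3138 - 77 = 3061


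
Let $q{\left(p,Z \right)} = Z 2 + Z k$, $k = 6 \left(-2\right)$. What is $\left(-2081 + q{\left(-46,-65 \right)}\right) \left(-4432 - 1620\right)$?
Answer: $8660412$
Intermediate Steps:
$k = -12$
$q{\left(p,Z \right)} = - 10 Z$ ($q{\left(p,Z \right)} = Z 2 + Z \left(-12\right) = 2 Z - 12 Z = - 10 Z$)
$\left(-2081 + q{\left(-46,-65 \right)}\right) \left(-4432 - 1620\right) = \left(-2081 - -650\right) \left(-4432 - 1620\right) = \left(-2081 + 650\right) \left(-4432 - 1620\right) = \left(-1431\right) \left(-6052\right) = 8660412$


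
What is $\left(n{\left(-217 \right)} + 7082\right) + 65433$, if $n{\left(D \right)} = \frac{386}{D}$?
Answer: $\frac{15735369}{217} \approx 72513.0$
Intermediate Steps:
$\left(n{\left(-217 \right)} + 7082\right) + 65433 = \left(\frac{386}{-217} + 7082\right) + 65433 = \left(386 \left(- \frac{1}{217}\right) + 7082\right) + 65433 = \left(- \frac{386}{217} + 7082\right) + 65433 = \frac{1536408}{217} + 65433 = \frac{15735369}{217}$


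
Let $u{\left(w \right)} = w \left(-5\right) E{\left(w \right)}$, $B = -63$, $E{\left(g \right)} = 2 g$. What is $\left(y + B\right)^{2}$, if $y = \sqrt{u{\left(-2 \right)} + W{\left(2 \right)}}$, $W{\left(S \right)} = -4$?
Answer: $3925 - 252 i \sqrt{11} \approx 3925.0 - 835.79 i$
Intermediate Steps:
$u{\left(w \right)} = - 10 w^{2}$ ($u{\left(w \right)} = w \left(-5\right) 2 w = - 5 w 2 w = - 10 w^{2}$)
$y = 2 i \sqrt{11}$ ($y = \sqrt{- 10 \left(-2\right)^{2} - 4} = \sqrt{\left(-10\right) 4 - 4} = \sqrt{-40 - 4} = \sqrt{-44} = 2 i \sqrt{11} \approx 6.6332 i$)
$\left(y + B\right)^{2} = \left(2 i \sqrt{11} - 63\right)^{2} = \left(-63 + 2 i \sqrt{11}\right)^{2}$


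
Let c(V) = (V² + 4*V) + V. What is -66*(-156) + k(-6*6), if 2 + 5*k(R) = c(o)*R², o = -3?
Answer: 43702/5 ≈ 8740.4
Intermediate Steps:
c(V) = V² + 5*V
k(R) = -⅖ - 6*R²/5 (k(R) = -⅖ + ((-3*(5 - 3))*R²)/5 = -⅖ + ((-3*2)*R²)/5 = -⅖ + (-6*R²)/5 = -⅖ - 6*R²/5)
-66*(-156) + k(-6*6) = -66*(-156) + (-⅖ - 6*(-6*6)²/5) = 10296 + (-⅖ - 6/5*(-36)²) = 10296 + (-⅖ - 6/5*1296) = 10296 + (-⅖ - 7776/5) = 10296 - 7778/5 = 43702/5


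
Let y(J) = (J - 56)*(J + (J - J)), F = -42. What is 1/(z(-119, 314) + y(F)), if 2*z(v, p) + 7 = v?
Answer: 1/4053 ≈ 0.00024673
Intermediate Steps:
z(v, p) = -7/2 + v/2
y(J) = J*(-56 + J) (y(J) = (-56 + J)*(J + 0) = (-56 + J)*J = J*(-56 + J))
1/(z(-119, 314) + y(F)) = 1/((-7/2 + (½)*(-119)) - 42*(-56 - 42)) = 1/((-7/2 - 119/2) - 42*(-98)) = 1/(-63 + 4116) = 1/4053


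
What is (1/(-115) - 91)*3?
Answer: -31398/115 ≈ -273.03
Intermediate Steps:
(1/(-115) - 91)*3 = (-1/115 - 91)*3 = -10466/115*3 = -31398/115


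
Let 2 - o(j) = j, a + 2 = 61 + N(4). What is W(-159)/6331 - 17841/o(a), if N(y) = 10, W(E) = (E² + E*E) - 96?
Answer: 8948661/32629 ≈ 274.25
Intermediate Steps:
W(E) = -96 + 2*E² (W(E) = (E² + E²) - 96 = 2*E² - 96 = -96 + 2*E²)
a = 69 (a = -2 + (61 + 10) = -2 + 71 = 69)
o(j) = 2 - j
W(-159)/6331 - 17841/o(a) = (-96 + 2*(-159)²)/6331 - 17841/(2 - 1*69) = (-96 + 2*25281)*(1/6331) - 17841/(2 - 69) = (-96 + 50562)*(1/6331) - 17841/(-67) = 50466*(1/6331) - 17841*(-1/67) = 3882/487 + 17841/67 = 8948661/32629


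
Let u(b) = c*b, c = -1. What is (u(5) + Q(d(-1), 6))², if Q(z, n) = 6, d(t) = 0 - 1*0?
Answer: 1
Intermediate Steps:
d(t) = 0 (d(t) = 0 + 0 = 0)
u(b) = -b
(u(5) + Q(d(-1), 6))² = (-1*5 + 6)² = (-5 + 6)² = 1² = 1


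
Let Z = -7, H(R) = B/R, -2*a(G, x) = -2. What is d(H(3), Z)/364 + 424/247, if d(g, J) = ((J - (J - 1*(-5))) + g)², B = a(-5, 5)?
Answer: 3949/2223 ≈ 1.7764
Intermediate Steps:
a(G, x) = 1 (a(G, x) = -½*(-2) = 1)
B = 1
H(R) = 1/R
d(g, J) = (-5 + g)² (d(g, J) = ((J - (J + 5)) + g)² = ((J - (5 + J)) + g)² = ((J + (-5 - J)) + g)² = (-5 + g)²)
d(H(3), Z)/364 + 424/247 = (-5 + 1/3)²/364 + 424/247 = (-5 + ⅓)²*(1/364) + 424*(1/247) = (-14/3)²*(1/364) + 424/247 = (196/9)*(1/364) + 424/247 = 7/117 + 424/247 = 3949/2223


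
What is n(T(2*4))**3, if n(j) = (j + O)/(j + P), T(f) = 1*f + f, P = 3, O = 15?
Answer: 29791/6859 ≈ 4.3433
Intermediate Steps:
T(f) = 2*f (T(f) = f + f = 2*f)
n(j) = (15 + j)/(3 + j) (n(j) = (j + 15)/(j + 3) = (15 + j)/(3 + j))
n(T(2*4))**3 = ((15 + 2*(2*4))/(3 + 2*(2*4)))**3 = ((15 + 2*8)/(3 + 2*8))**3 = ((15 + 16)/(3 + 16))**3 = (31/19)**3 = 29791/6859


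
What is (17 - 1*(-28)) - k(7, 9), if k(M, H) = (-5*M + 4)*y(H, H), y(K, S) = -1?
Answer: 14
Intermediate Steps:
k(M, H) = -4 + 5*M (k(M, H) = (-5*M + 4)*(-1) = (4 - 5*M)*(-1) = -4 + 5*M)
(17 - 1*(-28)) - k(7, 9) = (17 - 1*(-28)) - (-4 + 5*7) = (17 + 28) - (-4 + 35) = 45 - 1*31 = 45 - 31 = 14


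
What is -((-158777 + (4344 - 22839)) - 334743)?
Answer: 512015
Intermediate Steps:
-((-158777 + (4344 - 22839)) - 334743) = -((-158777 - 18495) - 334743) = -(-177272 - 334743) = -1*(-512015) = 512015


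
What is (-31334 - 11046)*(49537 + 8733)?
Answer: -2469482600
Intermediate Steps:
(-31334 - 11046)*(49537 + 8733) = -42380*58270 = -2469482600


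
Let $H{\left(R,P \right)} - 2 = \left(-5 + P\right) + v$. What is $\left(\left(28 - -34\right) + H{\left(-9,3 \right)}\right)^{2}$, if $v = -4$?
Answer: $3364$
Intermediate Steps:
$H{\left(R,P \right)} = -7 + P$ ($H{\left(R,P \right)} = 2 + \left(\left(-5 + P\right) - 4\right) = 2 + \left(-9 + P\right) = -7 + P$)
$\left(\left(28 - -34\right) + H{\left(-9,3 \right)}\right)^{2} = \left(\left(28 - -34\right) + \left(-7 + 3\right)\right)^{2} = \left(\left(28 + 34\right) - 4\right)^{2} = \left(62 - 4\right)^{2} = 58^{2} = 3364$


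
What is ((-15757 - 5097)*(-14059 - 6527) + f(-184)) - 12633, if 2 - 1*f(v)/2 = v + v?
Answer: 429288551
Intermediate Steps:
f(v) = 4 - 4*v (f(v) = 4 - 2*(v + v) = 4 - 4*v)
((-15757 - 5097)*(-14059 - 6527) + f(-184)) - 12633 = ((-15757 - 5097)*(-14059 - 6527) + (4 - 4*(-184))) - 12633 = (-20854*(-20586) + (4 + 736)) - 12633 = (429300444 + 740) - 12633 = 429301184 - 12633 = 429288551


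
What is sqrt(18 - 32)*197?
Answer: 197*I*sqrt(14) ≈ 737.11*I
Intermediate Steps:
sqrt(18 - 32)*197 = sqrt(-14)*197 = (I*sqrt(14))*197 = 197*I*sqrt(14)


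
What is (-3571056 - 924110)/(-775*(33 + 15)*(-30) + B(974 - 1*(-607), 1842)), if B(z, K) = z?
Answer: -4495166/1117581 ≈ -4.0222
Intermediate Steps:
(-3571056 - 924110)/(-775*(33 + 15)*(-30) + B(974 - 1*(-607), 1842)) = (-3571056 - 924110)/(-775*(33 + 15)*(-30) + (974 - 1*(-607))) = -4495166/(-37200*(-30) + (974 + 607)) = -4495166/(-775*(-1440) + 1581) = -4495166/(1116000 + 1581) = -4495166/1117581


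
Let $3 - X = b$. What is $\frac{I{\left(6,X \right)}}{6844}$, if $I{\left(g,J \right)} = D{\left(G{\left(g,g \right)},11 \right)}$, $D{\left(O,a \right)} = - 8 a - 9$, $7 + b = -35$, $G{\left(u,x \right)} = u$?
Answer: $- \frac{97}{6844} \approx -0.014173$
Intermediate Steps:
$b = -42$ ($b = -7 - 35 = -42$)
$D{\left(O,a \right)} = -9 - 8 a$
$X = 45$ ($X = 3 - -42 = 3 + 42 = 45$)
$I{\left(g,J \right)} = -97$ ($I{\left(g,J \right)} = -9 - 88 = -97$)
$\frac{I{\left(6,X \right)}}{6844} = - \frac{97}{6844}$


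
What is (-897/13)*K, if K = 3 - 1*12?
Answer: 621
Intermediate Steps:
K = -9 (K = 3 - 12 = -9)
(-897/13)*K = -897/13*(-9) = -39*23/13*(-9) = -69*(-9) = 621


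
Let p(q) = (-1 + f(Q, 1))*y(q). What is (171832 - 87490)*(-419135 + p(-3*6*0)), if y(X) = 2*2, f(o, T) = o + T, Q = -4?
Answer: -35352033642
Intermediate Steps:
f(o, T) = T + o
y(X) = 4
p(q) = -16 (p(q) = (-1 + (1 - 4))*4 = (-1 - 3)*4 = -4*4 = -16)
(171832 - 87490)*(-419135 + p(-3*6*0)) = (171832 - 87490)*(-419135 - 16) = 84342*(-419151) = -35352033642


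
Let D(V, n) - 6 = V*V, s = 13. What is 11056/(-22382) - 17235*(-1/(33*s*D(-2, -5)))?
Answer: 11277451/3200626 ≈ 3.5235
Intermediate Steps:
D(V, n) = 6 + V² (D(V, n) = 6 + V*V = 6 + V²)
11056/(-22382) - 17235*(-1/(33*s*D(-2, -5))) = 11056/(-22382) - 17235*(-1/(429*(6 + (-2)²))) = 11056*(-1/22382) - 17235*(-1/(429*(6 + 4))) = -5528/11191 - 17235/((13*10)*(-33)) = -5528/11191 - 17235/(130*(-33)) = -5528/11191 - 17235/(-4290) = -5528/11191 - 17235*(-1/4290) = -5528/11191 + 1149/286 = 11277451/3200626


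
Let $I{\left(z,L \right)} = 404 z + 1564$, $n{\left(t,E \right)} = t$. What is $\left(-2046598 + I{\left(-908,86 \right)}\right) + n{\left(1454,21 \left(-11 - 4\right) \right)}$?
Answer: $-2410412$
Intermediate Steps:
$I{\left(z,L \right)} = 1564 + 404 z$
$\left(-2046598 + I{\left(-908,86 \right)}\right) + n{\left(1454,21 \left(-11 - 4\right) \right)} = \left(-2046598 + \left(1564 + 404 \left(-908\right)\right)\right) + 1454 = \left(-2046598 + \left(1564 - 366832\right)\right) + 1454 = \left(-2046598 - 365268\right) + 1454 = -2411866 + 1454 = -2410412$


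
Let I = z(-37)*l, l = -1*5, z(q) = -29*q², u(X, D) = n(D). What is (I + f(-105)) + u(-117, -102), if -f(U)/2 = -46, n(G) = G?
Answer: 198495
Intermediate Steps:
u(X, D) = D
f(U) = 92 (f(U) = -2*(-46) = 92)
l = -5
I = 198505 (I = -29*(-37)²*(-5) = -29*1369*(-5) = -39701*(-5) = 198505)
(I + f(-105)) + u(-117, -102) = (198505 + 92) - 102 = 198597 - 102 = 198495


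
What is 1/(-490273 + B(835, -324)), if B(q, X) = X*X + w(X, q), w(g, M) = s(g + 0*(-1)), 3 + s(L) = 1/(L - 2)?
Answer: -326/125607801 ≈ -2.5954e-6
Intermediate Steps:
s(L) = -3 + 1/(-2 + L) (s(L) = -3 + 1/(L - 2) = -3 + 1/(-2 + L))
w(g, M) = (7 - 3*g)/(-2 + g) (w(g, M) = (7 - 3*(g + 0*(-1)))/(-2 + (g + 0*(-1))) = (7 - 3*(g + 0))/(-2 + (g + 0)) = (7 - 3*g)/(-2 + g))
B(q, X) = X² + (7 - 3*X)/(-2 + X) (B(q, X) = X*X + (7 - 3*X)/(-2 + X) = X² + (7 - 3*X)/(-2 + X))
1/(-490273 + B(835, -324)) = 1/(-490273 + (7 - 3*(-324) + (-324)²*(-2 - 324))/(-2 - 324)) = 1/(-490273 + (7 + 972 + 104976*(-326))/(-326)) = 1/(-490273 - (7 + 972 - 34222176)/326) = 1/(-490273 - 1/326*(-34221197)) = 1/(-490273 + 34221197/326) = 1/(-125607801/326) = -326/125607801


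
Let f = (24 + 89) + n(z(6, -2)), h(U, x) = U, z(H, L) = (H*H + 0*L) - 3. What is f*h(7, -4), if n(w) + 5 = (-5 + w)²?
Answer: 6244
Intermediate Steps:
z(H, L) = -3 + H² (z(H, L) = (H² + 0) - 3 = H² - 3 = -3 + H²)
n(w) = -5 + (-5 + w)²
f = 892 (f = (24 + 89) + (-5 + (-5 + (-3 + 6²))²) = 113 + (-5 + (-5 + (-3 + 36))²) = 113 + (-5 + (-5 + 33)²) = 113 + (-5 + 28²) = 113 + (-5 + 784) = 113 + 779 = 892)
f*h(7, -4) = 892*7 = 6244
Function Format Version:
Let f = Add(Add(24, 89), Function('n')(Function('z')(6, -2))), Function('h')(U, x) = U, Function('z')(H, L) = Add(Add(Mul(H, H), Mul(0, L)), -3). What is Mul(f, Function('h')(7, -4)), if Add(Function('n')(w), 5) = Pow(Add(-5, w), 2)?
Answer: 6244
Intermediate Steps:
Function('z')(H, L) = Add(-3, Pow(H, 2)) (Function('z')(H, L) = Add(Add(Pow(H, 2), 0), -3) = Add(Pow(H, 2), -3) = Add(-3, Pow(H, 2)))
Function('n')(w) = Add(-5, Pow(Add(-5, w), 2))
f = 892 (f = Add(Add(24, 89), Add(-5, Pow(Add(-5, Add(-3, Pow(6, 2))), 2))) = Add(113, Add(-5, Pow(Add(-5, Add(-3, 36)), 2))) = Add(113, Add(-5, Pow(Add(-5, 33), 2))) = Add(113, Add(-5, Pow(28, 2))) = Add(113, Add(-5, 784)) = Add(113, 779) = 892)
Mul(f, Function('h')(7, -4)) = Mul(892, 7) = 6244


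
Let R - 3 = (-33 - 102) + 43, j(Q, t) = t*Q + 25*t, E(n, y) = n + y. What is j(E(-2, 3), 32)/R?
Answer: -832/89 ≈ -9.3483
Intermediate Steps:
j(Q, t) = 25*t + Q*t (j(Q, t) = Q*t + 25*t = 25*t + Q*t)
R = -89 (R = 3 + ((-33 - 102) + 43) = 3 + (-135 + 43) = 3 - 92 = -89)
j(E(-2, 3), 32)/R = (32*(25 + (-2 + 3)))/(-89) = (32*(25 + 1))*(-1/89) = (32*26)*(-1/89) = 832*(-1/89) = -832/89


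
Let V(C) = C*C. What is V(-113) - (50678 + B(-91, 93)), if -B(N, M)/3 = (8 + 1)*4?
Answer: -37801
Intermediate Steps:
B(N, M) = -108 (B(N, M) = -3*(8 + 1)*4 = -27*4 = -3*36 = -108)
V(C) = C²
V(-113) - (50678 + B(-91, 93)) = (-113)² - (50678 - 108) = 12769 - 1*50570 = 12769 - 50570 = -37801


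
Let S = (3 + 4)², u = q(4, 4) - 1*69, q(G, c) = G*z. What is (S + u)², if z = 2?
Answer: 144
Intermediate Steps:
q(G, c) = 2*G (q(G, c) = G*2 = 2*G)
u = -61 (u = 2*4 - 1*69 = 8 - 69 = -61)
S = 49 (S = 7² = 49)
(S + u)² = (49 - 61)² = (-12)² = 144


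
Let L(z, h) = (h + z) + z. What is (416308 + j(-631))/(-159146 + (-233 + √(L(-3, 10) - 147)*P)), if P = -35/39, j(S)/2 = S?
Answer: -351795687399/135090676976 + 21789915*I*√143/1485997446736 ≈ -2.6041 + 0.00017535*I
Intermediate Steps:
j(S) = 2*S
L(z, h) = h + 2*z
P = -35/39 (P = -35*1/39 = -35/39 ≈ -0.89744)
(416308 + j(-631))/(-159146 + (-233 + √(L(-3, 10) - 147)*P)) = (416308 + 2*(-631))/(-159146 + (-233 + √((10 + 2*(-3)) - 147)*(-35/39))) = (416308 - 1262)/(-159146 + (-233 + √((10 - 6) - 147)*(-35/39))) = 415046/(-159146 + (-233 + √(4 - 147)*(-35/39))) = 415046/(-159146 + (-233 + √(-143)*(-35/39))) = 415046/(-159146 + (-233 + (I*√143)*(-35/39))) = 415046/(-159146 + (-233 - 35*I*√143/39)) = 415046/(-159379 - 35*I*√143/39)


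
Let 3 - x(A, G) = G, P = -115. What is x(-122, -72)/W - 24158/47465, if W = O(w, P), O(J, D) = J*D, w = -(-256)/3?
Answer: -144378229/279473920 ≈ -0.51661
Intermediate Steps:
x(A, G) = 3 - G
w = 256/3 (w = -(-256)/3 = -64*(-4/3) = 256/3 ≈ 85.333)
O(J, D) = D*J
W = -29440/3 (W = -115*256/3 = -29440/3 ≈ -9813.3)
x(-122, -72)/W - 24158/47465 = (3 - 1*(-72))/(-29440/3) - 24158/47465 = (3 + 72)*(-3/29440) - 24158*1/47465 = 75*(-3/29440) - 24158/47465 = -45/5888 - 24158/47465 = -144378229/279473920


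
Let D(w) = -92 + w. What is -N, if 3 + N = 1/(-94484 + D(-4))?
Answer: 283741/94580 ≈ 3.0000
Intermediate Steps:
N = -283741/94580 (N = -3 + 1/(-94484 + (-92 - 4)) = -3 + 1/(-94484 - 96) = -3 + 1/(-94580) = -3 - 1/94580 = -283741/94580 ≈ -3.0000)
-N = -1*(-283741/94580) = 283741/94580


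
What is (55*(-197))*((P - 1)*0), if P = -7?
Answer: 0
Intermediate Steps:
(55*(-197))*((P - 1)*0) = (55*(-197))*((-7 - 1)*0) = -(-86680)*0 = -10835*0 = 0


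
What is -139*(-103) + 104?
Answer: 14421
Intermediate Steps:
-139*(-103) + 104 = 14317 + 104 = 14421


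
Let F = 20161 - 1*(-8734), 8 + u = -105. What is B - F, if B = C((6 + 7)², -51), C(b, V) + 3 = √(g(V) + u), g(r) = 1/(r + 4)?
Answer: -28898 + 8*I*√3901/47 ≈ -28898.0 + 10.631*I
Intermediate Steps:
u = -113 (u = -8 - 105 = -113)
g(r) = 1/(4 + r)
C(b, V) = -3 + √(-113 + 1/(4 + V)) (C(b, V) = -3 + √(1/(4 + V) - 113) = -3 + √(-113 + 1/(4 + V)))
F = 28895 (F = 20161 + 8734 = 28895)
B = -3 + 8*I*√3901/47 (B = -3 + √((-451 - 113*(-51))/(4 - 51)) = -3 + √((-451 + 5763)/(-47)) = -3 + √(-1/47*5312) = -3 + √(-5312/47) = -3 + 8*I*√3901/47 ≈ -3.0 + 10.631*I)
B - F = (-3 + 8*I*√3901/47) - 1*28895 = (-3 + 8*I*√3901/47) - 28895 = -28898 + 8*I*√3901/47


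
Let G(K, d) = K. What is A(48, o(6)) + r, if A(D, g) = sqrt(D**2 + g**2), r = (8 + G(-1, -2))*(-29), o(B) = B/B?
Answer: -203 + sqrt(2305) ≈ -154.99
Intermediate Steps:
o(B) = 1
r = -203 (r = (8 - 1)*(-29) = 7*(-29) = -203)
A(48, o(6)) + r = sqrt(48**2 + 1**2) - 203 = sqrt(2304 + 1) - 203 = sqrt(2305) - 203 = -203 + sqrt(2305)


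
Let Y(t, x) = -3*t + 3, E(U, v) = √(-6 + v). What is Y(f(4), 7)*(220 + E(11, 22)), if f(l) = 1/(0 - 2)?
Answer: 1008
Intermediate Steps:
f(l) = -½ (f(l) = 1/(-2) = -½)
Y(t, x) = 3 - 3*t
Y(f(4), 7)*(220 + E(11, 22)) = (3 - 3*(-½))*(220 + √(-6 + 22)) = (3 + 3/2)*(220 + √16) = 9*(220 + 4)/2 = (9/2)*224 = 1008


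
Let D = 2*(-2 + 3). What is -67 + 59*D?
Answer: 51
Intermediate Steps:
D = 2 (D = 2*1 = 2)
-67 + 59*D = -67 + 59*2 = -67 + 118 = 51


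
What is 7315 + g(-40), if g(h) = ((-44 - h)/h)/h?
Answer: 2925999/400 ≈ 7315.0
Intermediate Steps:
g(h) = (-44 - h)/h**2 (g(h) = ((-44 - h)/h)/h = (-44 - h)/h**2)
7315 + g(-40) = 7315 + (-44 - 1*(-40))/(-40)**2 = 7315 + (-44 + 40)/1600 = 7315 + (1/1600)*(-4) = 7315 - 1/400 = 2925999/400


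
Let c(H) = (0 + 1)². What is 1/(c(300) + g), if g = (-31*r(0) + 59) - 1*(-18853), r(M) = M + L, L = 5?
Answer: 1/18758 ≈ 5.3311e-5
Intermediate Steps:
c(H) = 1 (c(H) = 1² = 1)
r(M) = 5 + M (r(M) = M + 5 = 5 + M)
g = 18757 (g = (-31*(5 + 0) + 59) - 1*(-18853) = (-31*5 + 59) + 18853 = (-155 + 59) + 18853 = -96 + 18853 = 18757)
1/(c(300) + g) = 1/(1 + 18757) = 1/18758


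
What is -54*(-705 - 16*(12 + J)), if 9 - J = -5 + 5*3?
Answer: 47574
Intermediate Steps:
J = -1 (J = 9 - (-5 + 5*3) = 9 - (-5 + 15) = 9 - 1*10 = 9 - 10 = -1)
-54*(-705 - 16*(12 + J)) = -54*(-705 - 16*(12 - 1)) = -54*(-705 - 16*11) = -54*(-705 - 176) = -54*(-881) = 47574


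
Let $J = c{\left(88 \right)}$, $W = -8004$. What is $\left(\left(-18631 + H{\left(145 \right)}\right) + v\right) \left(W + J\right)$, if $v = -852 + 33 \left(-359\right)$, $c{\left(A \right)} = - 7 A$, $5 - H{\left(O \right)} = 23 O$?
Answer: $298769200$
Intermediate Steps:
$H{\left(O \right)} = 5 - 23 O$
$v = -12699$ ($v = -852 - 11847 = -12699$)
$J = -616$ ($J = \left(-7\right) 88 = -616$)
$\left(\left(-18631 + H{\left(145 \right)}\right) + v\right) \left(W + J\right) = \left(\left(-18631 + \left(5 - 3335\right)\right) - 12699\right) \left(-8004 - 616\right) = \left(\left(-18631 + \left(5 - 3335\right)\right) - 12699\right) \left(-8620\right) = \left(\left(-18631 - 3330\right) - 12699\right) \left(-8620\right) = \left(-21961 - 12699\right) \left(-8620\right) = \left(-34660\right) \left(-8620\right) = 298769200$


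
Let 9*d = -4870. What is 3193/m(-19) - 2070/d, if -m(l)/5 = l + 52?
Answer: -1247596/80355 ≈ -15.526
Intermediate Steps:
d = -4870/9 (d = (⅑)*(-4870) = -4870/9 ≈ -541.11)
m(l) = -260 - 5*l (m(l) = -5*(l + 52) = -5*(52 + l) = -260 - 5*l)
3193/m(-19) - 2070/d = 3193/(-260 - 5*(-19)) - 2070/(-4870/9) = 3193/(-260 + 95) - 2070*(-9/4870) = 3193/(-165) + 1863/487 = 3193*(-1/165) + 1863/487 = -3193/165 + 1863/487 = -1247596/80355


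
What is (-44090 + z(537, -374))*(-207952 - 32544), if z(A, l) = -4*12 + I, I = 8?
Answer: 10613088480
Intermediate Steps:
z(A, l) = -40 (z(A, l) = -4*12 + 8 = -48 + 8 = -40)
(-44090 + z(537, -374))*(-207952 - 32544) = (-44090 - 40)*(-207952 - 32544) = -44130*(-240496) = 10613088480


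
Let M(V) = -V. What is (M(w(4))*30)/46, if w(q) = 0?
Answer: 0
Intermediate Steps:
(M(w(4))*30)/46 = (-1*0*30)/46 = (0*30)*(1/46) = 0*(1/46) = 0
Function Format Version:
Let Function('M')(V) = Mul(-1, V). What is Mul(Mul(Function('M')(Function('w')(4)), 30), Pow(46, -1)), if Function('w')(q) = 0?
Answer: 0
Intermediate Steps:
Mul(Mul(Function('M')(Function('w')(4)), 30), Pow(46, -1)) = Mul(Mul(Mul(-1, 0), 30), Pow(46, -1)) = Mul(Mul(0, 30), Rational(1, 46)) = Mul(0, Rational(1, 46)) = 0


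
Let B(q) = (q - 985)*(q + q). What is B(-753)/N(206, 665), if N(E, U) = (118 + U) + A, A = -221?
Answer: 1308714/281 ≈ 4657.3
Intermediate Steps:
B(q) = 2*q*(-985 + q) (B(q) = (-985 + q)*(2*q) = 2*q*(-985 + q))
N(E, U) = -103 + U (N(E, U) = (118 + U) - 221 = -103 + U)
B(-753)/N(206, 665) = (2*(-753)*(-985 - 753))/(-103 + 665) = (2*(-753)*(-1738))/562 = 2617428*(1/562) = 1308714/281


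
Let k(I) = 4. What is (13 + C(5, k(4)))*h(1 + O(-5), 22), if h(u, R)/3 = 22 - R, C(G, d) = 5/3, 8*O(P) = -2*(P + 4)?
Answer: 0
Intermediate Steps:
O(P) = -1 - P/4 (O(P) = (-2*(P + 4))/8 = (-2*(4 + P))/8 = (-8 - 2*P)/8 = -1 - P/4)
C(G, d) = 5/3 (C(G, d) = 5*(1/3) = 5/3)
h(u, R) = 66 - 3*R (h(u, R) = 3*(22 - R) = 66 - 3*R)
(13 + C(5, k(4)))*h(1 + O(-5), 22) = (13 + 5/3)*(66 - 3*22) = 44*(66 - 66)/3 = (44/3)*0 = 0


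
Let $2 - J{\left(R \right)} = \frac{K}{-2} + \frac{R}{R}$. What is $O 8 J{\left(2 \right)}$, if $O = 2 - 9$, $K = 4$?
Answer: $-168$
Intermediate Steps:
$O = -7$ ($O = 2 - 9 = -7$)
$J{\left(R \right)} = 3$ ($J{\left(R \right)} = 2 - \left(\frac{4}{-2} + \frac{R}{R}\right) = 2 - \left(4 \left(- \frac{1}{2}\right) + 1\right) = 2 - \left(-2 + 1\right) = 2 - -1 = 2 + 1 = 3$)
$O 8 J{\left(2 \right)} = \left(-7\right) 8 \cdot 3 = \left(-56\right) 3 = -168$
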